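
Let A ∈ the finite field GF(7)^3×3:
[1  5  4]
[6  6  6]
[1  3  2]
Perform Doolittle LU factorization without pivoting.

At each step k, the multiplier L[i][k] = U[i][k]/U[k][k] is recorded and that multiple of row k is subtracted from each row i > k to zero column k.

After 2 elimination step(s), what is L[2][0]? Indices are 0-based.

Step 1: pivot at (0,0) is 1.
  row1 ← row1 − (6)·row0  ⇒  L[1][0]=6, U row1=(0, 4, 3)
  row2 ← row2 − (1)·row0  ⇒  L[2][0]=1, U row2=(0, 5, 5)
Step 2: pivot at (1,1) is 4.
  row2 ← row2 − (3)·row1  ⇒  L[2][1]=3, U row2=(0, 0, 3)

L[2][0] = 1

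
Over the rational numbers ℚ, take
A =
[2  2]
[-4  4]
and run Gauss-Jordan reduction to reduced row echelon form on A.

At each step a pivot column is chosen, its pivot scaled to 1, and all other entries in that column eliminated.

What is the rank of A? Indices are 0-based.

pivot(0,0)=2: scale R0 → (1, 1)
  clear (1,0): R1 −= (-4)R0 → (0, 8)
pivot(1,1)=8: scale R1 → (0, 1)
  clear (0,1): R0 −= (1)R1 → (1, 0)

rank = 2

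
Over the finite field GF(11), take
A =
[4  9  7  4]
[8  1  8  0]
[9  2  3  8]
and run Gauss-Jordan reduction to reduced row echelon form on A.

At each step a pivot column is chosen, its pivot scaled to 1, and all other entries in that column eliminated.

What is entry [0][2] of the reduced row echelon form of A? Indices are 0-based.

M[0][2] = 5

step 1: normalize row 0 (÷4) = (1, 5, 10, 1)
  row 1: subtract 8×row0 = (0, 5, 5, 3)
  row 2: subtract 9×row0 = (0, 1, 1, 10)
step 2: normalize row 1 (÷5) = (0, 1, 1, 5)
  row 0: subtract 5×row1 = (1, 0, 5, 9)
  row 2: subtract 1×row1 = (0, 0, 0, 5)
skip col 2 (zero from row 2)
step 3: normalize row 2 (÷5) = (0, 0, 0, 1)
  row 0: subtract 9×row2 = (1, 0, 5, 0)
  row 1: subtract 5×row2 = (0, 1, 1, 0)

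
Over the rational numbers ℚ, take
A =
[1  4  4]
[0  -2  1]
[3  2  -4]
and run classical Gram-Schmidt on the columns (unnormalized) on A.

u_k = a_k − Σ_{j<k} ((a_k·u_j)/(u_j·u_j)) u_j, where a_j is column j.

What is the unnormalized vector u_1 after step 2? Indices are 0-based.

Step 1: u_0 = a_0 = (1, 0, 3).
Step 2: u_1 = a_1 − (1)·u_0 = (3, -2, -1).

u_1 = (3, -2, -1)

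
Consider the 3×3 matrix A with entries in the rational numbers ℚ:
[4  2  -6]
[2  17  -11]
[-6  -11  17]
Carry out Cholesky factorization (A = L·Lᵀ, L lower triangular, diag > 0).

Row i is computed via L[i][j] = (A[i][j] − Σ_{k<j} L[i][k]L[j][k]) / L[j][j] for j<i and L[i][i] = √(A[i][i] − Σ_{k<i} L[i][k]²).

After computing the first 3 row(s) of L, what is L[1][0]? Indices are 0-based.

Step 1: L[0][0] = √(4) = 2.
  L[1][0] = (2) / L[0][0] = 1.
Step 2: L[1][1] = √(16) = 4.
  L[2][0] = (-6) / L[0][0] = -3.
  L[2][1] = (-8) / L[1][1] = -2.
Step 3: L[2][2] = √(4) = 2.

L[1][0] = 1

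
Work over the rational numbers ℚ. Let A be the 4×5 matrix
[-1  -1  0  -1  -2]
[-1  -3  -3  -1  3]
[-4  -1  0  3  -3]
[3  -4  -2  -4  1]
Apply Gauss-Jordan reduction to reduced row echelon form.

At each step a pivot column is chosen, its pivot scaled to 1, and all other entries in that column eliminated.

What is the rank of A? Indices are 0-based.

rank = 4

[1] R0 /= -1  ⇒  (1, 1, 0, 1, 2)
     R1 -= -1·R0  ⇒  (0, -2, -3, 0, 5)
     R2 -= -4·R0  ⇒  (0, 3, 0, 7, 5)
     R3 -= 3·R0  ⇒  (0, -7, -2, -7, -5)
[2] R1 /= -2  ⇒  (0, 1, 3/2, 0, -5/2)
     R0 -= 1·R1  ⇒  (1, 0, -3/2, 1, 9/2)
     R2 -= 3·R1  ⇒  (0, 0, -9/2, 7, 25/2)
     R3 -= -7·R1  ⇒  (0, 0, 17/2, -7, -45/2)
[3] R2 /= -9/2  ⇒  (0, 0, 1, -14/9, -25/9)
     R0 -= -3/2·R2  ⇒  (1, 0, 0, -4/3, 1/3)
     R1 -= 3/2·R2  ⇒  (0, 1, 0, 7/3, 5/3)
     R3 -= 17/2·R2  ⇒  (0, 0, 0, 56/9, 10/9)
[4] R3 /= 56/9  ⇒  (0, 0, 0, 1, 5/28)
     R0 -= -4/3·R3  ⇒  (1, 0, 0, 0, 4/7)
     R1 -= 7/3·R3  ⇒  (0, 1, 0, 0, 5/4)
     R2 -= -14/9·R3  ⇒  (0, 0, 1, 0, -5/2)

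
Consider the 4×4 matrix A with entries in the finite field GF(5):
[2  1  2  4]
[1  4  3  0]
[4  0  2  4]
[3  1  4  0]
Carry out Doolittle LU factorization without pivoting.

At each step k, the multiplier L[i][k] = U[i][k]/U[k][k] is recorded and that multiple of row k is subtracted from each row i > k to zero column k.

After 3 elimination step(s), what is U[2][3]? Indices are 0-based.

[col 0] pivot 2
  R1 -= 3*R0 → (0, 1, 2, 3)  (L[1][0] := 3)
  R2 -= 2*R0 → (0, 3, 3, 1)  (L[2][0] := 2)
  R3 -= 4*R0 → (0, 2, 1, 4)  (L[3][0] := 4)
[col 1] pivot 1
  R2 -= 3*R1 → (0, 0, 2, 2)  (L[2][1] := 3)
  R3 -= 2*R1 → (0, 0, 2, 3)  (L[3][1] := 2)
[col 2] pivot 2
  R3 -= 1*R2 → (0, 0, 0, 1)  (L[3][2] := 1)

U[2][3] = 2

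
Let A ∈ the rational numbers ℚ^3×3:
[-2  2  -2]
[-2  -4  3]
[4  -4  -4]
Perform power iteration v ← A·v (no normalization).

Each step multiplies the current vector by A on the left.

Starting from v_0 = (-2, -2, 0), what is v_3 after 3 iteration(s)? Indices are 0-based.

v_0 = (-2, -2, 0).
v_1 = A·v_0 = (0, 12, 0).
v_2 = A·v_1 = (24, -48, -48).
v_3 = A·v_2 = (-48, 0, 480).

v_3 = (-48, 0, 480)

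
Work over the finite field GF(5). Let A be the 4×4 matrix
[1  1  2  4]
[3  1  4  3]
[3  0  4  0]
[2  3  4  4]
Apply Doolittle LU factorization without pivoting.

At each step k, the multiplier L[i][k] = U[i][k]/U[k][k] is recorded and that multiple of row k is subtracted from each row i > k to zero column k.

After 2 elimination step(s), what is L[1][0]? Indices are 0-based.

L[1][0] = 3

k=0: U[0][0]=1
  eliminate (1,0): mult=3, new row 1: (0, 3, 3, 1); set L[1][0]=3
  eliminate (2,0): mult=3, new row 2: (0, 2, 3, 3); set L[2][0]=3
  eliminate (3,0): mult=2, new row 3: (0, 1, 0, 1); set L[3][0]=2
k=1: U[1][1]=3
  eliminate (2,1): mult=4, new row 2: (0, 0, 1, 4); set L[2][1]=4
  eliminate (3,1): mult=2, new row 3: (0, 0, 4, 4); set L[3][1]=2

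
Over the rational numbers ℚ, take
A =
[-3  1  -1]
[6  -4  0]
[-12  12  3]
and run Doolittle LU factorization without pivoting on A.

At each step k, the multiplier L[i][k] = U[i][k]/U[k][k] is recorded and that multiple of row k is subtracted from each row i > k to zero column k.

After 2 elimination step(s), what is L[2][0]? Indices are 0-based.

Step 1: pivot at (0,0) is -3.
  row1 ← row1 − (-2)·row0  ⇒  L[1][0]=-2, U row1=(0, -2, -2)
  row2 ← row2 − (4)·row0  ⇒  L[2][0]=4, U row2=(0, 8, 7)
Step 2: pivot at (1,1) is -2.
  row2 ← row2 − (-4)·row1  ⇒  L[2][1]=-4, U row2=(0, 0, -1)

L[2][0] = 4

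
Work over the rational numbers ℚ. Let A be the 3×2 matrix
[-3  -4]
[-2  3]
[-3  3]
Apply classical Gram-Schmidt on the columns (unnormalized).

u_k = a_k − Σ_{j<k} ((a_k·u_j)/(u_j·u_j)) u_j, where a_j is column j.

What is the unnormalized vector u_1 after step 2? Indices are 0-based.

Step 1: u_0 = a_0 = (-3, -2, -3).
Step 2: u_1 = a_1 − (-3/22)·u_0 = (-97/22, 30/11, 57/22).

u_1 = (-97/22, 30/11, 57/22)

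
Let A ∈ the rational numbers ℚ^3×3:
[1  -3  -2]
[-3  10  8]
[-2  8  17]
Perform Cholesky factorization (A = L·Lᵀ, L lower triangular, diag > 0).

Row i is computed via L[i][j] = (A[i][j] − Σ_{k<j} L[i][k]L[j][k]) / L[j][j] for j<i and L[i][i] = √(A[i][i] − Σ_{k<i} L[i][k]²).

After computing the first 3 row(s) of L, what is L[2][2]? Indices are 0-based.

Step 1: L[0][0] = √(1) = 1.
  L[1][0] = (-3) / L[0][0] = -3.
Step 2: L[1][1] = √(1) = 1.
  L[2][0] = (-2) / L[0][0] = -2.
  L[2][1] = (2) / L[1][1] = 2.
Step 3: L[2][2] = √(9) = 3.

L[2][2] = 3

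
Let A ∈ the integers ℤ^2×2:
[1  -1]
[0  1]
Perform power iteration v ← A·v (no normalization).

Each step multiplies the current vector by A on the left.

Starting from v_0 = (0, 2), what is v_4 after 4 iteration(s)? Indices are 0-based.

v_0 = (0, 2).
v_1 = A·v_0 = (-2, 2).
v_2 = A·v_1 = (-4, 2).
v_3 = A·v_2 = (-6, 2).
v_4 = A·v_3 = (-8, 2).

v_4 = (-8, 2)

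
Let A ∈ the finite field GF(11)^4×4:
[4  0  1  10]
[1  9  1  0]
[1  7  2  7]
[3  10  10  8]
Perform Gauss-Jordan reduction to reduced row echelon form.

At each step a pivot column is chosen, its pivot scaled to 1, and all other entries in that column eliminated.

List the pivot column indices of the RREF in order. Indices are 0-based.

pivot columns: 0, 1, 2

pivot(0,0)=4: scale R0 → (1, 0, 3, 8)
  clear (1,0): R1 −= (1)R0 → (0, 9, 9, 3)
  clear (2,0): R2 −= (1)R0 → (0, 7, 10, 10)
  clear (3,0): R3 −= (3)R0 → (0, 10, 1, 6)
pivot(1,1)=9: scale R1 → (0, 1, 1, 4)
  clear (2,1): R2 −= (7)R1 → (0, 0, 3, 4)
  clear (3,1): R3 −= (10)R1 → (0, 0, 2, 10)
pivot(2,2)=3: scale R2 → (0, 0, 1, 5)
  clear (0,2): R0 −= (3)R2 → (1, 0, 0, 4)
  clear (1,2): R1 −= (1)R2 → (0, 1, 0, 10)
  clear (3,2): R3 −= (2)R2 → (0, 0, 0, 0)
col 3: no nonzero at/below row 3; advance.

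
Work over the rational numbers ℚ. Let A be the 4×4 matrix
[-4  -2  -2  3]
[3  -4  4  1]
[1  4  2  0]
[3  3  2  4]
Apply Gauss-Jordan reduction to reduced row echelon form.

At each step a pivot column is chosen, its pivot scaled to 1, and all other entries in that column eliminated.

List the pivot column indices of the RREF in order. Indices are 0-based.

pivot columns: 0, 1, 2, 3

pivot(0,0)=-4: scale R0 → (1, 1/2, 1/2, -3/4)
  clear (1,0): R1 −= (3)R0 → (0, -11/2, 5/2, 13/4)
  clear (2,0): R2 −= (1)R0 → (0, 7/2, 3/2, 3/4)
  clear (3,0): R3 −= (3)R0 → (0, 3/2, 1/2, 25/4)
pivot(1,1)=-11/2: scale R1 → (0, 1, -5/11, -13/22)
  clear (0,1): R0 −= (1/2)R1 → (1, 0, 8/11, -5/11)
  clear (2,1): R2 −= (7/2)R1 → (0, 0, 34/11, 31/11)
  clear (3,1): R3 −= (3/2)R1 → (0, 0, 13/11, 157/22)
pivot(2,2)=34/11: scale R2 → (0, 0, 1, 31/34)
  clear (0,2): R0 −= (8/11)R2 → (1, 0, 0, -19/17)
  clear (1,2): R1 −= (-5/11)R2 → (0, 1, 0, -3/17)
  clear (3,2): R3 −= (13/11)R2 → (0, 0, 0, 103/17)
pivot(3,3)=103/17: scale R3 → (0, 0, 0, 1)
  clear (0,3): R0 −= (-19/17)R3 → (1, 0, 0, 0)
  clear (1,3): R1 −= (-3/17)R3 → (0, 1, 0, 0)
  clear (2,3): R2 −= (31/34)R3 → (0, 0, 1, 0)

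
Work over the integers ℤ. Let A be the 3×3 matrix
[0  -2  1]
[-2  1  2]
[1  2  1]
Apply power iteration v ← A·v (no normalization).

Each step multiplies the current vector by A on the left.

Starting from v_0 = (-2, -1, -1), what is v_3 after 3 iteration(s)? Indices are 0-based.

v_3 = (20, -1, -31)

v_0 = (-2, -1, -1).
v_1 = A·v_0 = (1, 1, -5).
v_2 = A·v_1 = (-7, -11, -2).
v_3 = A·v_2 = (20, -1, -31).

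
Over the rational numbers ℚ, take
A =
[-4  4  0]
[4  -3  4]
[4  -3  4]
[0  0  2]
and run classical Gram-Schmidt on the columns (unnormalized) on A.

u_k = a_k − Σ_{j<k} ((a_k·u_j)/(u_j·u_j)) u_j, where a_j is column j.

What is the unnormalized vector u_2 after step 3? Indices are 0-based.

Step 1: u_0 = a_0 = (-4, 4, 4, 0).
Step 2: u_1 = a_1 − (-5/6)·u_0 = (2/3, 1/3, 1/3, 0).
Step 3: u_2 = a_2 − (2/3)·u_0 − (4)·u_1 = (0, 0, 0, 2).

u_2 = (0, 0, 0, 2)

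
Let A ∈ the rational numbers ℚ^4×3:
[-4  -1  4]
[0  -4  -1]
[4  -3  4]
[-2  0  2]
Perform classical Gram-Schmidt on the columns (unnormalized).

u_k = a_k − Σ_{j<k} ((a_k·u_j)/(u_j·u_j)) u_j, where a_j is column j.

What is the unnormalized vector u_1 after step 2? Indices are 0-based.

u_1 = (-17/9, -4, -19/9, -4/9)

Step 1: u_0 = a_0 = (-4, 0, 4, -2).
Step 2: u_1 = a_1 − (-2/9)·u_0 = (-17/9, -4, -19/9, -4/9).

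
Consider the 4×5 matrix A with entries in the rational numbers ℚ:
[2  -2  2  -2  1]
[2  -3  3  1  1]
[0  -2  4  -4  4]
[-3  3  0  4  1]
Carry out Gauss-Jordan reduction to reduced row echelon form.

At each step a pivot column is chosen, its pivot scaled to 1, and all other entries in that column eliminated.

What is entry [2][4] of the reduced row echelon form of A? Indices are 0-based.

step 1: normalize row 0 (÷2) = (1, -1, 1, -1, 1/2)
  row 1: subtract 2×row0 = (0, -1, 1, 3, 0)
  row 3: subtract -3×row0 = (0, 0, 3, 1, 5/2)
step 2: normalize row 1 (÷-1) = (0, 1, -1, -3, 0)
  row 0: subtract -1×row1 = (1, 0, 0, -4, 1/2)
  row 2: subtract -2×row1 = (0, 0, 2, -10, 4)
step 3: normalize row 2 (÷2) = (0, 0, 1, -5, 2)
  row 1: subtract -1×row2 = (0, 1, 0, -8, 2)
  row 3: subtract 3×row2 = (0, 0, 0, 16, -7/2)
step 4: normalize row 3 (÷16) = (0, 0, 0, 1, -7/32)
  row 0: subtract -4×row3 = (1, 0, 0, 0, -3/8)
  row 1: subtract -8×row3 = (0, 1, 0, 0, 1/4)
  row 2: subtract -5×row3 = (0, 0, 1, 0, 29/32)

M[2][4] = 29/32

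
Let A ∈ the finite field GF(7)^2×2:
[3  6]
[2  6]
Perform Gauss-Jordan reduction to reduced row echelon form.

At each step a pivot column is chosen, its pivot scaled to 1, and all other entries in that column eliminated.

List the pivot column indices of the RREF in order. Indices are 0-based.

pivot(0,0)=3: scale R0 → (1, 2)
  clear (1,0): R1 −= (2)R0 → (0, 2)
pivot(1,1)=2: scale R1 → (0, 1)
  clear (0,1): R0 −= (2)R1 → (1, 0)

pivot columns: 0, 1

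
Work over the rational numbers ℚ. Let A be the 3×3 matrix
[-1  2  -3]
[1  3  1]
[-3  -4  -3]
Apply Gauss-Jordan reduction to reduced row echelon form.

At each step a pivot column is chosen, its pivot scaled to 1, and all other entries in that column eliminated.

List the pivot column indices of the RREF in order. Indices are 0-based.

[1] R0 /= -1  ⇒  (1, -2, 3)
     R1 -= 1·R0  ⇒  (0, 5, -2)
     R2 -= -3·R0  ⇒  (0, -10, 6)
[2] R1 /= 5  ⇒  (0, 1, -2/5)
     R0 -= -2·R1  ⇒  (1, 0, 11/5)
     R2 -= -10·R1  ⇒  (0, 0, 2)
[3] R2 /= 2  ⇒  (0, 0, 1)
     R0 -= 11/5·R2  ⇒  (1, 0, 0)
     R1 -= -2/5·R2  ⇒  (0, 1, 0)

pivot columns: 0, 1, 2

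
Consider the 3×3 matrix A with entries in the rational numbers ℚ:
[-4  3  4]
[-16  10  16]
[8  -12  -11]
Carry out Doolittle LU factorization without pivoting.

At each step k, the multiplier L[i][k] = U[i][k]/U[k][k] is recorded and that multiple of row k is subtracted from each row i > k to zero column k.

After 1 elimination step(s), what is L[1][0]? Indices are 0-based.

L[1][0] = 4

Step 1: pivot at (0,0) is -4.
  row1 ← row1 − (4)·row0  ⇒  L[1][0]=4, U row1=(0, -2, 0)
  row2 ← row2 − (-2)·row0  ⇒  L[2][0]=-2, U row2=(0, -6, -3)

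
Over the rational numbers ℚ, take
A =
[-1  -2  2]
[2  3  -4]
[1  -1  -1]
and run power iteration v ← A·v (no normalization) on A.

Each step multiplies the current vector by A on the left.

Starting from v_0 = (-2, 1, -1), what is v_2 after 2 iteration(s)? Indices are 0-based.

v_2 = (-8, 13, -3)

v_0 = (-2, 1, -1).
v_1 = A·v_0 = (-2, 3, -2).
v_2 = A·v_1 = (-8, 13, -3).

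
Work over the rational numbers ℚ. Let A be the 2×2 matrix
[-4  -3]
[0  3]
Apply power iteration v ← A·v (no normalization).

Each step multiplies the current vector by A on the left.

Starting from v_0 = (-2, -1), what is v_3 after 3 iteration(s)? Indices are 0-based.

v_0 = (-2, -1).
v_1 = A·v_0 = (11, -3).
v_2 = A·v_1 = (-35, -9).
v_3 = A·v_2 = (167, -27).

v_3 = (167, -27)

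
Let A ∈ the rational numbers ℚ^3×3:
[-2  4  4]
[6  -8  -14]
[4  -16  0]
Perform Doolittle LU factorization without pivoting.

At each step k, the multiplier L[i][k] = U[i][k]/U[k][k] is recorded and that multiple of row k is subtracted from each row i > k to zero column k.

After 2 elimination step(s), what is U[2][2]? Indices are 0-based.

U[2][2] = 4

[col 0] pivot -2
  R1 -= -3*R0 → (0, 4, -2)  (L[1][0] := -3)
  R2 -= -2*R0 → (0, -8, 8)  (L[2][0] := -2)
[col 1] pivot 4
  R2 -= -2*R1 → (0, 0, 4)  (L[2][1] := -2)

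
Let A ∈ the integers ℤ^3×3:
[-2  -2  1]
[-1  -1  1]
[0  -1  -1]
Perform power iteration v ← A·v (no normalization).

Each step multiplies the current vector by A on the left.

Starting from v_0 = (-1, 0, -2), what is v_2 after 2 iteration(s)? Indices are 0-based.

v_2 = (4, 3, -1)

v_0 = (-1, 0, -2).
v_1 = A·v_0 = (0, -1, 2).
v_2 = A·v_1 = (4, 3, -1).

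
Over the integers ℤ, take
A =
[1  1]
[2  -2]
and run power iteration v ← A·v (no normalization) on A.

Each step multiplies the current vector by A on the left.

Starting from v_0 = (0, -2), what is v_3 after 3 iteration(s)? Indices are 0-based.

v_0 = (0, -2).
v_1 = A·v_0 = (-2, 4).
v_2 = A·v_1 = (2, -12).
v_3 = A·v_2 = (-10, 28).

v_3 = (-10, 28)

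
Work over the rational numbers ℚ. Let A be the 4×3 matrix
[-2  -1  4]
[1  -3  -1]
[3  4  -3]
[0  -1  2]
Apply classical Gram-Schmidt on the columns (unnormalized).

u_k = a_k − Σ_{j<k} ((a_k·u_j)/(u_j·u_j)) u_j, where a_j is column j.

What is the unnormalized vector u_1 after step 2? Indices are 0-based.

Step 1: u_0 = a_0 = (-2, 1, 3, 0).
Step 2: u_1 = a_1 − (11/14)·u_0 = (4/7, -53/14, 23/14, -1).

u_1 = (4/7, -53/14, 23/14, -1)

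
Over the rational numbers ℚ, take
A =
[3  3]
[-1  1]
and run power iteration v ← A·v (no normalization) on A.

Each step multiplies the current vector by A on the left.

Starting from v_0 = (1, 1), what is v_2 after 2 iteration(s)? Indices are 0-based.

v_2 = (18, -6)

v_0 = (1, 1).
v_1 = A·v_0 = (6, 0).
v_2 = A·v_1 = (18, -6).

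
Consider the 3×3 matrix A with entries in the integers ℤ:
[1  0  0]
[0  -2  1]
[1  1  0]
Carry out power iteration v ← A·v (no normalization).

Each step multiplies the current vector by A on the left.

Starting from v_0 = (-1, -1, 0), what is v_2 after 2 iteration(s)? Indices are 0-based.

v_2 = (-1, -6, 1)

v_0 = (-1, -1, 0).
v_1 = A·v_0 = (-1, 2, -2).
v_2 = A·v_1 = (-1, -6, 1).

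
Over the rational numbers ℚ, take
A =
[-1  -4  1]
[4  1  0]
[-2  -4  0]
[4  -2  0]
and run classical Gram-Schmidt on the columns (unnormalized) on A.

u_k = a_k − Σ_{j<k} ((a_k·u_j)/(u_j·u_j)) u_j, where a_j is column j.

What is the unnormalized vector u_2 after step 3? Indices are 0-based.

u_2 = (148/261, 32/261, -38/87, -52/261)

Step 1: u_0 = a_0 = (-1, 4, -2, 4).
Step 2: u_1 = a_1 − (8/37)·u_0 = (-140/37, 5/37, -132/37, -106/37).
Step 3: u_2 = a_2 − (-1/37)·u_0 − (-28/261)·u_1 = (148/261, 32/261, -38/87, -52/261).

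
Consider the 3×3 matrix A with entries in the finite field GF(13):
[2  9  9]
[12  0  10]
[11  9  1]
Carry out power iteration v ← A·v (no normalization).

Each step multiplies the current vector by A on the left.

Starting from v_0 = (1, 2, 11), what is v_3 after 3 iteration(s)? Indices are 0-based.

v_3 = (7, 11, 11)

v_0 = (1, 2, 11).
v_1 = A·v_0 = (2, 5, 1).
v_2 = A·v_1 = (6, 8, 3).
v_3 = A·v_2 = (7, 11, 11).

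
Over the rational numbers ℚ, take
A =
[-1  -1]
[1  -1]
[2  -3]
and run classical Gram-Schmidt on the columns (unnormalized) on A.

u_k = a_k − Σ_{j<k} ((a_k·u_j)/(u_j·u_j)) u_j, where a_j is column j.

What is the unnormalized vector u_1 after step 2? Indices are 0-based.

u_1 = (-2, 0, -1)

Step 1: u_0 = a_0 = (-1, 1, 2).
Step 2: u_1 = a_1 − (-1)·u_0 = (-2, 0, -1).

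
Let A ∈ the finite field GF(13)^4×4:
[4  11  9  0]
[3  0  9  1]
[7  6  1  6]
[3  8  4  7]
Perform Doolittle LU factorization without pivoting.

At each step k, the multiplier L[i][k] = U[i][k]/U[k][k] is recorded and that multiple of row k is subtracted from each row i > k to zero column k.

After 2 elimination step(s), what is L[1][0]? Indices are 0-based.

L[1][0] = 4

k=0: U[0][0]=4
  eliminate (1,0): mult=4, new row 1: (0, 8, 12, 1); set L[1][0]=4
  eliminate (2,0): mult=5, new row 2: (0, 3, 8, 6); set L[2][0]=5
  eliminate (3,0): mult=4, new row 3: (0, 3, 7, 7); set L[3][0]=4
k=1: U[1][1]=8
  eliminate (2,1): mult=2, new row 2: (0, 0, 10, 4); set L[2][1]=2
  eliminate (3,1): mult=2, new row 3: (0, 0, 9, 5); set L[3][1]=2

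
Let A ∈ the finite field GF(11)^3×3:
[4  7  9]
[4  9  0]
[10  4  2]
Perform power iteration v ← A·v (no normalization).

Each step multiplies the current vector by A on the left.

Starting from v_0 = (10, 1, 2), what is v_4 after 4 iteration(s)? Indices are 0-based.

v_4 = (2, 4, 0)

v_0 = (10, 1, 2).
v_1 = A·v_0 = (10, 5, 9).
v_2 = A·v_1 = (2, 8, 6).
v_3 = A·v_2 = (8, 3, 9).
v_4 = A·v_3 = (2, 4, 0).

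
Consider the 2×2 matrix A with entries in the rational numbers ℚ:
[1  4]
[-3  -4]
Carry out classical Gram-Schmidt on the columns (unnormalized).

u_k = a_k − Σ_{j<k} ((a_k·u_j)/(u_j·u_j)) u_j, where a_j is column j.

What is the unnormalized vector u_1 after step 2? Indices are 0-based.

u_1 = (12/5, 4/5)

Step 1: u_0 = a_0 = (1, -3).
Step 2: u_1 = a_1 − (8/5)·u_0 = (12/5, 4/5).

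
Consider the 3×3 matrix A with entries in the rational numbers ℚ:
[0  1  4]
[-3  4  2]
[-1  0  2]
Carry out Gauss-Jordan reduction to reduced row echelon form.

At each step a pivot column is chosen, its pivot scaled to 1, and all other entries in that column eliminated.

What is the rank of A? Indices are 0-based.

rank = 3

[1] R0 <-> R1
[1] R0 /= -3  ⇒  (1, -4/3, -2/3)
     R2 -= -1·R0  ⇒  (0, -4/3, 4/3)
[2] R1 /= 1  ⇒  (0, 1, 4)
     R0 -= -4/3·R1  ⇒  (1, 0, 14/3)
     R2 -= -4/3·R1  ⇒  (0, 0, 20/3)
[3] R2 /= 20/3  ⇒  (0, 0, 1)
     R0 -= 14/3·R2  ⇒  (1, 0, 0)
     R1 -= 4·R2  ⇒  (0, 1, 0)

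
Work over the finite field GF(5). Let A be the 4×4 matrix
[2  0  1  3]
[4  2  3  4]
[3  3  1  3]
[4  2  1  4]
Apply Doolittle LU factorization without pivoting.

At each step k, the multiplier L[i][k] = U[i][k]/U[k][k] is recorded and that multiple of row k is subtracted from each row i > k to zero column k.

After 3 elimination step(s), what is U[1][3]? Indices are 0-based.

[col 0] pivot 2
  R1 -= 2*R0 → (0, 2, 1, 3)  (L[1][0] := 2)
  R2 -= 4*R0 → (0, 3, 2, 1)  (L[2][0] := 4)
  R3 -= 2*R0 → (0, 2, 4, 3)  (L[3][0] := 2)
[col 1] pivot 2
  R2 -= 4*R1 → (0, 0, 3, 4)  (L[2][1] := 4)
  R3 -= 1*R1 → (0, 0, 3, 0)  (L[3][1] := 1)
[col 2] pivot 3
  R3 -= 1*R2 → (0, 0, 0, 1)  (L[3][2] := 1)

U[1][3] = 3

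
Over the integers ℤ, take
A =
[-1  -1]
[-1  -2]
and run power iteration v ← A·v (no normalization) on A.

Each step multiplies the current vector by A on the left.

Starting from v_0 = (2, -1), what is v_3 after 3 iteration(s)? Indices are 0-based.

v_0 = (2, -1).
v_1 = A·v_0 = (-1, 0).
v_2 = A·v_1 = (1, 1).
v_3 = A·v_2 = (-2, -3).

v_3 = (-2, -3)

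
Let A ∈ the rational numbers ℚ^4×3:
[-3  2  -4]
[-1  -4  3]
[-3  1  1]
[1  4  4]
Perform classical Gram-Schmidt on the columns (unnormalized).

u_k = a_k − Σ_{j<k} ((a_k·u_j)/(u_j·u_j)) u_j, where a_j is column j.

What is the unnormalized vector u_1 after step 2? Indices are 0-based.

u_1 = (37/20, -81/20, 17/20, 81/20)

Step 1: u_0 = a_0 = (-3, -1, -3, 1).
Step 2: u_1 = a_1 − (-1/20)·u_0 = (37/20, -81/20, 17/20, 81/20).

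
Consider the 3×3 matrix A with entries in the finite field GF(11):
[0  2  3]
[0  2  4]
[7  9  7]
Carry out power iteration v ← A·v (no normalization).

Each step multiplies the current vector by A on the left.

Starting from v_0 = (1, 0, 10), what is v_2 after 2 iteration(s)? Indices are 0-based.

v_0 = (1, 0, 10).
v_1 = A·v_0 = (8, 7, 0).
v_2 = A·v_1 = (3, 3, 9).

v_2 = (3, 3, 9)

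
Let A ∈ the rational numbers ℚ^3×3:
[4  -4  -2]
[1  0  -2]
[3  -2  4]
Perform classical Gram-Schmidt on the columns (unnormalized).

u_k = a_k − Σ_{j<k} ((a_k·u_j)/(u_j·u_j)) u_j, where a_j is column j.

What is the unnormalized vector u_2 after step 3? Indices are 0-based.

Step 1: u_0 = a_0 = (4, 1, 3).
Step 2: u_1 = a_1 − (-11/13)·u_0 = (-8/13, 11/13, 7/13).
Step 3: u_2 = a_2 − (1/13)·u_0 − (11/9)·u_1 = (-14/9, -28/9, 28/9).

u_2 = (-14/9, -28/9, 28/9)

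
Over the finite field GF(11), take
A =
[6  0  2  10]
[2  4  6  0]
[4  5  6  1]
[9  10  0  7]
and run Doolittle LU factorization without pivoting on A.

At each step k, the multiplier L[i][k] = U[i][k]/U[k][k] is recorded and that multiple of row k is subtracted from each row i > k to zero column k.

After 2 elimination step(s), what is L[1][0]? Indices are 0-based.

[col 0] pivot 6
  R1 -= 4*R0 → (0, 4, 9, 4)  (L[1][0] := 4)
  R2 -= 8*R0 → (0, 5, 1, 9)  (L[2][0] := 8)
  R3 -= 7*R0 → (0, 10, 8, 3)  (L[3][0] := 7)
[col 1] pivot 4
  R2 -= 4*R1 → (0, 0, 9, 4)  (L[2][1] := 4)
  R3 -= 8*R1 → (0, 0, 2, 4)  (L[3][1] := 8)

L[1][0] = 4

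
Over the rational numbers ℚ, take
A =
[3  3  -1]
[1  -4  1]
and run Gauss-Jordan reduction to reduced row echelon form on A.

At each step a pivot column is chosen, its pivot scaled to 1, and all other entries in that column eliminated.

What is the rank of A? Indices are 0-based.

pivot(0,0)=3: scale R0 → (1, 1, -1/3)
  clear (1,0): R1 −= (1)R0 → (0, -5, 4/3)
pivot(1,1)=-5: scale R1 → (0, 1, -4/15)
  clear (0,1): R0 −= (1)R1 → (1, 0, -1/15)

rank = 2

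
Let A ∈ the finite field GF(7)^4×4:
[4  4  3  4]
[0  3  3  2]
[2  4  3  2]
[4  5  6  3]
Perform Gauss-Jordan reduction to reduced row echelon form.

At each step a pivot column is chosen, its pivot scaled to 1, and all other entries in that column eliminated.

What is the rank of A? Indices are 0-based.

pivot(0,0)=4: scale R0 → (1, 1, 6, 1)
  clear (2,0): R2 −= (2)R0 → (0, 2, 5, 0)
  clear (3,0): R3 −= (4)R0 → (0, 1, 3, 6)
pivot(1,1)=3: scale R1 → (0, 1, 1, 3)
  clear (0,1): R0 −= (1)R1 → (1, 0, 5, 5)
  clear (2,1): R2 −= (2)R1 → (0, 0, 3, 1)
  clear (3,1): R3 −= (1)R1 → (0, 0, 2, 3)
pivot(2,2)=3: scale R2 → (0, 0, 1, 5)
  clear (0,2): R0 −= (5)R2 → (1, 0, 0, 1)
  clear (1,2): R1 −= (1)R2 → (0, 1, 0, 5)
  clear (3,2): R3 −= (2)R2 → (0, 0, 0, 0)
col 3: no nonzero at/below row 3; advance.

rank = 3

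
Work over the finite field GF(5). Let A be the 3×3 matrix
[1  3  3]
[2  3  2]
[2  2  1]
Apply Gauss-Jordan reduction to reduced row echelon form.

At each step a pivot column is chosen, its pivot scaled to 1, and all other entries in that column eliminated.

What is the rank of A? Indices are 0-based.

pivot(0,0)=1: scale R0 → (1, 3, 3)
  clear (1,0): R1 −= (2)R0 → (0, 2, 1)
  clear (2,0): R2 −= (2)R0 → (0, 1, 0)
pivot(1,1)=2: scale R1 → (0, 1, 3)
  clear (0,1): R0 −= (3)R1 → (1, 0, 4)
  clear (2,1): R2 −= (1)R1 → (0, 0, 2)
pivot(2,2)=2: scale R2 → (0, 0, 1)
  clear (0,2): R0 −= (4)R2 → (1, 0, 0)
  clear (1,2): R1 −= (3)R2 → (0, 1, 0)

rank = 3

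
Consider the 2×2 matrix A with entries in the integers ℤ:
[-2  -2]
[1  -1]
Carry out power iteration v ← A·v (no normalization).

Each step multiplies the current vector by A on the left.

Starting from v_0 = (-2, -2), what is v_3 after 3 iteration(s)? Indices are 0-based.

v_0 = (-2, -2).
v_1 = A·v_0 = (8, 0).
v_2 = A·v_1 = (-16, 8).
v_3 = A·v_2 = (16, -24).

v_3 = (16, -24)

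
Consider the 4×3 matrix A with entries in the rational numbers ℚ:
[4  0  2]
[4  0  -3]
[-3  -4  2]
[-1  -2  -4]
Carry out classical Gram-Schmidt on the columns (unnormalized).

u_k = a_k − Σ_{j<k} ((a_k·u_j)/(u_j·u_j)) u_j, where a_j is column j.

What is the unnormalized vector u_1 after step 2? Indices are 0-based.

u_1 = (-4/3, -4/3, -3, -5/3)

Step 1: u_0 = a_0 = (4, 4, -3, -1).
Step 2: u_1 = a_1 − (1/3)·u_0 = (-4/3, -4/3, -3, -5/3).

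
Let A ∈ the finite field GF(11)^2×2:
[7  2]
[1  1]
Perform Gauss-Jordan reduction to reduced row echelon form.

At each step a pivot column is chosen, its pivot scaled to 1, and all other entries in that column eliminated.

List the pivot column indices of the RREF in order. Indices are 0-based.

step 1: normalize row 0 (÷7) = (1, 5)
  row 1: subtract 1×row0 = (0, 7)
step 2: normalize row 1 (÷7) = (0, 1)
  row 0: subtract 5×row1 = (1, 0)

pivot columns: 0, 1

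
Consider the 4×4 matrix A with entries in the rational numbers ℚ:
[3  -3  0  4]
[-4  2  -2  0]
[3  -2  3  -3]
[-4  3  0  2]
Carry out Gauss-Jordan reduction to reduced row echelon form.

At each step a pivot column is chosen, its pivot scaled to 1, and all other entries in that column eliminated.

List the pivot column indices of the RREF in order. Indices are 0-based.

pivot columns: 0, 1, 2, 3

pivot(0,0)=3: scale R0 → (1, -1, 0, 4/3)
  clear (1,0): R1 −= (-4)R0 → (0, -2, -2, 16/3)
  clear (2,0): R2 −= (3)R0 → (0, 1, 3, -7)
  clear (3,0): R3 −= (-4)R0 → (0, -1, 0, 22/3)
pivot(1,1)=-2: scale R1 → (0, 1, 1, -8/3)
  clear (0,1): R0 −= (-1)R1 → (1, 0, 1, -4/3)
  clear (2,1): R2 −= (1)R1 → (0, 0, 2, -13/3)
  clear (3,1): R3 −= (-1)R1 → (0, 0, 1, 14/3)
pivot(2,2)=2: scale R2 → (0, 0, 1, -13/6)
  clear (0,2): R0 −= (1)R2 → (1, 0, 0, 5/6)
  clear (1,2): R1 −= (1)R2 → (0, 1, 0, -1/2)
  clear (3,2): R3 −= (1)R2 → (0, 0, 0, 41/6)
pivot(3,3)=41/6: scale R3 → (0, 0, 0, 1)
  clear (0,3): R0 −= (5/6)R3 → (1, 0, 0, 0)
  clear (1,3): R1 −= (-1/2)R3 → (0, 1, 0, 0)
  clear (2,3): R2 −= (-13/6)R3 → (0, 0, 1, 0)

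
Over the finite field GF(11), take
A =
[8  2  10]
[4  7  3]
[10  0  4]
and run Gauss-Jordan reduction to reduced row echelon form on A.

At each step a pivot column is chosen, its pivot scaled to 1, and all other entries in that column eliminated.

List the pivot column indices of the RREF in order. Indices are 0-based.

step 1: normalize row 0 (÷8) = (1, 3, 4)
  row 1: subtract 4×row0 = (0, 6, 9)
  row 2: subtract 10×row0 = (0, 3, 8)
step 2: normalize row 1 (÷6) = (0, 1, 7)
  row 0: subtract 3×row1 = (1, 0, 5)
  row 2: subtract 3×row1 = (0, 0, 9)
step 3: normalize row 2 (÷9) = (0, 0, 1)
  row 0: subtract 5×row2 = (1, 0, 0)
  row 1: subtract 7×row2 = (0, 1, 0)

pivot columns: 0, 1, 2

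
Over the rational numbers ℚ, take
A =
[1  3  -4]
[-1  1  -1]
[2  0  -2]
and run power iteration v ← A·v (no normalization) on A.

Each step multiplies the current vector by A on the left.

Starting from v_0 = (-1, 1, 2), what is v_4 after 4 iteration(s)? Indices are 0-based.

v_0 = (-1, 1, 2).
v_1 = A·v_0 = (-6, 0, -6).
v_2 = A·v_1 = (18, 12, 0).
v_3 = A·v_2 = (54, -6, 36).
v_4 = A·v_3 = (-108, -96, 36).

v_4 = (-108, -96, 36)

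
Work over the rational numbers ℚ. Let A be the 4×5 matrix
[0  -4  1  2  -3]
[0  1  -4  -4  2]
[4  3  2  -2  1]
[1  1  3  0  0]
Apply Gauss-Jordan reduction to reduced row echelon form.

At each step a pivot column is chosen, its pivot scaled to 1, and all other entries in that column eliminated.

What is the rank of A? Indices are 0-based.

rank = 4

pivot(0,0): swap R0↔R2
pivot(0,0)=4: scale R0 → (1, 3/4, 1/2, -1/2, 1/4)
  clear (3,0): R3 −= (1)R0 → (0, 1/4, 5/2, 1/2, -1/4)
pivot(1,1)=1: scale R1 → (0, 1, -4, -4, 2)
  clear (0,1): R0 −= (3/4)R1 → (1, 0, 7/2, 5/2, -5/4)
  clear (2,1): R2 −= (-4)R1 → (0, 0, -15, -14, 5)
  clear (3,1): R3 −= (1/4)R1 → (0, 0, 7/2, 3/2, -3/4)
pivot(2,2)=-15: scale R2 → (0, 0, 1, 14/15, -1/3)
  clear (0,2): R0 −= (7/2)R2 → (1, 0, 0, -23/30, -1/12)
  clear (1,2): R1 −= (-4)R2 → (0, 1, 0, -4/15, 2/3)
  clear (3,2): R3 −= (7/2)R2 → (0, 0, 0, -53/30, 5/12)
pivot(3,3)=-53/30: scale R3 → (0, 0, 0, 1, -25/106)
  clear (0,3): R0 −= (-23/30)R3 → (1, 0, 0, 0, -14/53)
  clear (1,3): R1 −= (-4/15)R3 → (0, 1, 0, 0, 32/53)
  clear (2,3): R2 −= (14/15)R3 → (0, 0, 1, 0, -6/53)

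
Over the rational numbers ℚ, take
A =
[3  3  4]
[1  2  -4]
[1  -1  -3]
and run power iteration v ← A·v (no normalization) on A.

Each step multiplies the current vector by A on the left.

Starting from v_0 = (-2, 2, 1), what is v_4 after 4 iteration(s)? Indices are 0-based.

v_0 = (-2, 2, 1).
v_1 = A·v_0 = (4, -2, -7).
v_2 = A·v_1 = (-22, 28, 27).
v_3 = A·v_2 = (126, -74, -131).
v_4 = A·v_3 = (-368, 502, 593).

v_4 = (-368, 502, 593)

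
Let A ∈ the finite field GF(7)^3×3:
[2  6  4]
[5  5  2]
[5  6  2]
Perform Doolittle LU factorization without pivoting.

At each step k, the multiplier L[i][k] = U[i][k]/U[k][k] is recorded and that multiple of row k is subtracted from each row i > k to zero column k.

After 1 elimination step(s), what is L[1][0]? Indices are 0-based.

L[1][0] = 6

Step 1: pivot at (0,0) is 2.
  row1 ← row1 − (6)·row0  ⇒  L[1][0]=6, U row1=(0, 4, 6)
  row2 ← row2 − (6)·row0  ⇒  L[2][0]=6, U row2=(0, 5, 6)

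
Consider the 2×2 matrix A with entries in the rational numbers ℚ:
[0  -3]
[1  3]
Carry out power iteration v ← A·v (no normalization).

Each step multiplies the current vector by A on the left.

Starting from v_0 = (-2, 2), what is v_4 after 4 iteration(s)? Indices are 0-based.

v_4 = (-18, 0)

v_0 = (-2, 2).
v_1 = A·v_0 = (-6, 4).
v_2 = A·v_1 = (-12, 6).
v_3 = A·v_2 = (-18, 6).
v_4 = A·v_3 = (-18, 0).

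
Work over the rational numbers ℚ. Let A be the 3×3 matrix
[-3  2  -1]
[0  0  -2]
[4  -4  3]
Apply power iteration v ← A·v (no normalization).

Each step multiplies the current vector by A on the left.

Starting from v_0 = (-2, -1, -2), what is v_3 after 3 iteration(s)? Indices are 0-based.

v_3 = (62, 44, -146)

v_0 = (-2, -1, -2).
v_1 = A·v_0 = (6, 4, -10).
v_2 = A·v_1 = (0, 20, -22).
v_3 = A·v_2 = (62, 44, -146).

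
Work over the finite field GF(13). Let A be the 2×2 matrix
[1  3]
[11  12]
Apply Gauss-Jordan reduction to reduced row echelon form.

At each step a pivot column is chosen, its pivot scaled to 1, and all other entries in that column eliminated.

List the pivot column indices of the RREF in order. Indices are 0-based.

[1] R0 /= 1  ⇒  (1, 3)
     R1 -= 11·R0  ⇒  (0, 5)
[2] R1 /= 5  ⇒  (0, 1)
     R0 -= 3·R1  ⇒  (1, 0)

pivot columns: 0, 1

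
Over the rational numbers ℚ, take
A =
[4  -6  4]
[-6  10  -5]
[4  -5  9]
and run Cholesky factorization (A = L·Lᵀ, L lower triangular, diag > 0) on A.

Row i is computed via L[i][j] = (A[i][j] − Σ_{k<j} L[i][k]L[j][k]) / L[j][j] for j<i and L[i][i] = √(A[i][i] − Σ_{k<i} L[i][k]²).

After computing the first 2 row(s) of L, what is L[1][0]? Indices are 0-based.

Step 1: L[0][0] = √(4) = 2.
  L[1][0] = (-6) / L[0][0] = -3.
Step 2: L[1][1] = √(1) = 1.

L[1][0] = -3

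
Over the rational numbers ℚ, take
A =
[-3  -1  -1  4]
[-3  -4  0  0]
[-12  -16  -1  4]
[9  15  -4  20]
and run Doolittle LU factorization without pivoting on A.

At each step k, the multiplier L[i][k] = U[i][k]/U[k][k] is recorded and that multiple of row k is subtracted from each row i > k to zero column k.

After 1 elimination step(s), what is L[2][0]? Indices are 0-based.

L[2][0] = 4

k=0: U[0][0]=-3
  eliminate (1,0): mult=1, new row 1: (0, -3, 1, -4); set L[1][0]=1
  eliminate (2,0): mult=4, new row 2: (0, -12, 3, -12); set L[2][0]=4
  eliminate (3,0): mult=-3, new row 3: (0, 12, -7, 32); set L[3][0]=-3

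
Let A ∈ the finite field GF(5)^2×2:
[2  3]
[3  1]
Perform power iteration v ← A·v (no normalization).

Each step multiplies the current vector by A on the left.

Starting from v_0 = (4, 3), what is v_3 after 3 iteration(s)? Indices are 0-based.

v_3 = (1, 3)

v_0 = (4, 3).
v_1 = A·v_0 = (2, 0).
v_2 = A·v_1 = (4, 1).
v_3 = A·v_2 = (1, 3).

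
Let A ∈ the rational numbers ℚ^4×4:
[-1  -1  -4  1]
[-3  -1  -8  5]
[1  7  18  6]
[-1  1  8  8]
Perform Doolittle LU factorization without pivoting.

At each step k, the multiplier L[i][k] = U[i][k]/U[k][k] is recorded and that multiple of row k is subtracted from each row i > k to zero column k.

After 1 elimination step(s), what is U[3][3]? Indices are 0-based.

U[3][3] = 7

Step 1: pivot at (0,0) is -1.
  row1 ← row1 − (3)·row0  ⇒  L[1][0]=3, U row1=(0, 2, 4, 2)
  row2 ← row2 − (-1)·row0  ⇒  L[2][0]=-1, U row2=(0, 6, 14, 7)
  row3 ← row3 − (1)·row0  ⇒  L[3][0]=1, U row3=(0, 2, 12, 7)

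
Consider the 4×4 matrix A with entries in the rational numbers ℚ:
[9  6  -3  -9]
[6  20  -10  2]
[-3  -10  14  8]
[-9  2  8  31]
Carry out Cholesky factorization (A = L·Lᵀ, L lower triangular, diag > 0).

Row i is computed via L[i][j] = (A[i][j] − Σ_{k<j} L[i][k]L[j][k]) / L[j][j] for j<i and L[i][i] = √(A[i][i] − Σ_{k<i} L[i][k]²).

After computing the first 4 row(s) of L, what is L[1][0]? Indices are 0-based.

Step 1: L[0][0] = √(9) = 3.
  L[1][0] = (6) / L[0][0] = 2.
Step 2: L[1][1] = √(16) = 4.
  L[2][0] = (-3) / L[0][0] = -1.
  L[2][1] = (-8) / L[1][1] = -2.
Step 3: L[2][2] = √(9) = 3.
  L[3][0] = (-9) / L[0][0] = -3.
  L[3][1] = (8) / L[1][1] = 2.
  L[3][2] = (9) / L[2][2] = 3.
Step 4: L[3][3] = √(9) = 3.

L[1][0] = 2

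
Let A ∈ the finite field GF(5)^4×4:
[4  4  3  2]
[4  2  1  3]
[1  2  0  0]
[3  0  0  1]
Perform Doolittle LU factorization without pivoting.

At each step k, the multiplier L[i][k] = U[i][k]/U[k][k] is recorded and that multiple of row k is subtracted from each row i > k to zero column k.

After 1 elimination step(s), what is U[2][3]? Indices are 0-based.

U[2][3] = 2

[col 0] pivot 4
  R1 -= 1*R0 → (0, 3, 3, 1)  (L[1][0] := 1)
  R2 -= 4*R0 → (0, 1, 3, 2)  (L[2][0] := 4)
  R3 -= 2*R0 → (0, 2, 4, 2)  (L[3][0] := 2)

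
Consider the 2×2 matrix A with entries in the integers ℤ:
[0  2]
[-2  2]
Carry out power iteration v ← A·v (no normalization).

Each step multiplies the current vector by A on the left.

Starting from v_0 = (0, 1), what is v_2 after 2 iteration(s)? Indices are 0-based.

v_2 = (4, 0)

v_0 = (0, 1).
v_1 = A·v_0 = (2, 2).
v_2 = A·v_1 = (4, 0).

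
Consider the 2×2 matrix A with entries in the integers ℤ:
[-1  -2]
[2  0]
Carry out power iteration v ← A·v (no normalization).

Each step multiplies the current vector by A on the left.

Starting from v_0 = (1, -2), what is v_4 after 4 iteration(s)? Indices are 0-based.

v_0 = (1, -2).
v_1 = A·v_0 = (3, 2).
v_2 = A·v_1 = (-7, 6).
v_3 = A·v_2 = (-5, -14).
v_4 = A·v_3 = (33, -10).

v_4 = (33, -10)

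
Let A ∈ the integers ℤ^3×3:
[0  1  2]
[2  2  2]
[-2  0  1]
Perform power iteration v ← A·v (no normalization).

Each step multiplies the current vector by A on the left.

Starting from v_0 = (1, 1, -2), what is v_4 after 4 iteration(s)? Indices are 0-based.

v_4 = (-4, -64, 38)

v_0 = (1, 1, -2).
v_1 = A·v_0 = (-3, 0, -4).
v_2 = A·v_1 = (-8, -14, 2).
v_3 = A·v_2 = (-10, -40, 18).
v_4 = A·v_3 = (-4, -64, 38).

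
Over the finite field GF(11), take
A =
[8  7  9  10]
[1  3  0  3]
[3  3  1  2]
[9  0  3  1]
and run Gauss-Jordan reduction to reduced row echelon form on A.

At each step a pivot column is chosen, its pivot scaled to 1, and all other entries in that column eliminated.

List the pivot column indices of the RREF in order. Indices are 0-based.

[1] R0 /= 8  ⇒  (1, 5, 8, 4)
     R1 -= 1·R0  ⇒  (0, 9, 3, 10)
     R2 -= 3·R0  ⇒  (0, 10, 10, 1)
     R3 -= 9·R0  ⇒  (0, 10, 8, 9)
[2] R1 /= 9  ⇒  (0, 1, 4, 6)
     R0 -= 5·R1  ⇒  (1, 0, 10, 7)
     R2 -= 10·R1  ⇒  (0, 0, 3, 7)
     R3 -= 10·R1  ⇒  (0, 0, 1, 4)
[3] R2 /= 3  ⇒  (0, 0, 1, 6)
     R0 -= 10·R2  ⇒  (1, 0, 0, 2)
     R1 -= 4·R2  ⇒  (0, 1, 0, 4)
     R3 -= 1·R2  ⇒  (0, 0, 0, 9)
[4] R3 /= 9  ⇒  (0, 0, 0, 1)
     R0 -= 2·R3  ⇒  (1, 0, 0, 0)
     R1 -= 4·R3  ⇒  (0, 1, 0, 0)
     R2 -= 6·R3  ⇒  (0, 0, 1, 0)

pivot columns: 0, 1, 2, 3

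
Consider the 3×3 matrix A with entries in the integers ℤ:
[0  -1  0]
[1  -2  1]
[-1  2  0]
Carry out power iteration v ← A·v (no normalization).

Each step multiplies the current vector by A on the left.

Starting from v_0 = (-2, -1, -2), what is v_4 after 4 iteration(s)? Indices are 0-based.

v_0 = (-2, -1, -2).
v_1 = A·v_0 = (1, -2, 0).
v_2 = A·v_1 = (2, 5, -5).
v_3 = A·v_2 = (-5, -13, 8).
v_4 = A·v_3 = (13, 29, -21).

v_4 = (13, 29, -21)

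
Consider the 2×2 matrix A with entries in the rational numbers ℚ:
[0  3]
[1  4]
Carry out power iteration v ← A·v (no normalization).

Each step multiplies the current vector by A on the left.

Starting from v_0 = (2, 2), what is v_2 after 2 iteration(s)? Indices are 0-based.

v_2 = (30, 46)

v_0 = (2, 2).
v_1 = A·v_0 = (6, 10).
v_2 = A·v_1 = (30, 46).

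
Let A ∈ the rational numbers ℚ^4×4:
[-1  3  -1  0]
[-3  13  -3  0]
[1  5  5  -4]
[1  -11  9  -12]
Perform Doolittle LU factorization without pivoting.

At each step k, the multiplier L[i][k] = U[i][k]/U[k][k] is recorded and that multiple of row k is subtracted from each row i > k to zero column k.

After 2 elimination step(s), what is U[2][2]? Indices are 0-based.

k=0: U[0][0]=-1
  eliminate (1,0): mult=3, new row 1: (0, 4, 0, 0); set L[1][0]=3
  eliminate (2,0): mult=-1, new row 2: (0, 8, 4, -4); set L[2][0]=-1
  eliminate (3,0): mult=-1, new row 3: (0, -8, 8, -12); set L[3][0]=-1
k=1: U[1][1]=4
  eliminate (2,1): mult=2, new row 2: (0, 0, 4, -4); set L[2][1]=2
  eliminate (3,1): mult=-2, new row 3: (0, 0, 8, -12); set L[3][1]=-2

U[2][2] = 4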